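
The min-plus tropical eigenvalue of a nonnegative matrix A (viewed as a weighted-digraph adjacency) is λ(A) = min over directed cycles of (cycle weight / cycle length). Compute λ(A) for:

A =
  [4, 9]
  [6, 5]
λ(A) = 4

Enumerate directed cycles and compute their means (weight / length). Sample:
  cycle 0 → 0: weight = 4, length = 1, mean = 4/1 ≈ 4.000
  cycle 1 → 1: weight = 5, length = 1, mean = 5/1 ≈ 5.000
  cycle 0 → 1 → 0: weight = 15, length = 2, mean = 15/2 ≈ 7.500
  cycle 1 → 0 → 1: weight = 15, length = 2, mean = 15/2 ≈ 7.500
Minimum mean = 4.000, attained e.g. along the cycle 0 → 0 with weight 4 and length 1. So λ(A) = 4/1 = 4.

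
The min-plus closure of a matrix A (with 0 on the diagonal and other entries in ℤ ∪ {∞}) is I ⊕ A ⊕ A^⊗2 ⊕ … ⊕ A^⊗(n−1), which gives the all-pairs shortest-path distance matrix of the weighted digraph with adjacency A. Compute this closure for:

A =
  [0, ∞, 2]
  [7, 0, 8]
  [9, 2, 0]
Closure =
  [0, 4, 2]
  [7, 0, 8]
  [9, 2, 0]

This is the Floyd-Warshall all-pairs shortest-path computation. For each intermediate vertex k = 0, 1, …, 2, update dist[i][j] ← min(dist[i][j], dist[i][k] + dist[k][j]). The final matrix gives, for each (i, j), the minimum total weight of any directed path from i to j (possibly empty when i = j).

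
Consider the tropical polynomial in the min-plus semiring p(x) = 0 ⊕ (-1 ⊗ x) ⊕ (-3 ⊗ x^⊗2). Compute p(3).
p(3) = 0

A tropical monomial a ⊗ x^⊗i evaluates to a + i · x. Evaluating each term at x = 3:
  Term 0 contributes 0 + 0 · 3 = 0
  Term 1 contributes -1 + 1 · 3 = 2
  Term 2 contributes -3 + 2 · 3 = 3
p(3) = ⊕ of these = min[0, 2, 3] = 0.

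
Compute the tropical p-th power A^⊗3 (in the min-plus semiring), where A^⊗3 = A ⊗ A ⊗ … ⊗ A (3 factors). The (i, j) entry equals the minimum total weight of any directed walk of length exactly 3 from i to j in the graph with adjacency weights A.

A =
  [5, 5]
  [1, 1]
A^⊗3 =
  [7, 7]
  [3, 3]

Each entry (A^⊗3)_ij equals the minimum over all length-3 walks i = v_0 → v_1 → … → v_3 = j of Σ_t A[v_t][v_{t+1}]. For example, for (i, j) = (0, 1) we minimise over 4 possible intermediate vertex sequences; the minimum is 7, attained along the walk 0 → 1 → 1 → 1.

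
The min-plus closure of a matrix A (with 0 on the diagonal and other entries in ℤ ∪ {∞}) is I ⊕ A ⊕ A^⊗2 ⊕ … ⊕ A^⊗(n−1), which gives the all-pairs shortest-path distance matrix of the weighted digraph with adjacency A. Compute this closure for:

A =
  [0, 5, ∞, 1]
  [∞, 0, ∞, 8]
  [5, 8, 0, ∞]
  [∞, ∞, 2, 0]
Closure =
  [0, 5, 3, 1]
  [15, 0, 10, 8]
  [5, 8, 0, 6]
  [7, 10, 2, 0]

This is the Floyd-Warshall all-pairs shortest-path computation. For each intermediate vertex k = 0, 1, …, 3, update dist[i][j] ← min(dist[i][j], dist[i][k] + dist[k][j]). The final matrix gives, for each (i, j), the minimum total weight of any directed path from i to j (possibly empty when i = j).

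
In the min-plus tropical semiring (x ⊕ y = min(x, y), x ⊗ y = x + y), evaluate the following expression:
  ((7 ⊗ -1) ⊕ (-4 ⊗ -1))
((7 ⊗ -1) ⊕ (-4 ⊗ -1)) = -5

Expand innermost to outermost. Recall ⊕ takes the minimum of its arguments and ⊗ takes their sum. Working out the expression ((7 ⊗ -1) ⊕ (-4 ⊗ -1)) gives -5.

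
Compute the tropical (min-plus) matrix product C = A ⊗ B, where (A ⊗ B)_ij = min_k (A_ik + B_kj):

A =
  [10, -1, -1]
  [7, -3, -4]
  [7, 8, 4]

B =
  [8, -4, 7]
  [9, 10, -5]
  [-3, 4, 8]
A ⊗ B =
  [-4, 3, -6]
  [-7, 0, -8]
  [1, 3, 3]

Apply the min-plus product entry-by-entry:
  C[0][0] = min over k of (A[0][0] + B[0][0] = 10 + 8 = 18, A[0][1] + B[1][0] = -1 + 9 = 8, A[0][2] + B[2][0] = -1 + -3 = -4) = -4 (attained at k = 2)
  C[0][1] = min over k of (A[0][0] + B[0][1] = 10 + -4 = 6, A[0][1] + B[1][1] = -1 + 10 = 9, A[0][2] + B[2][1] = -1 + 4 = 3) = 3 (attained at k = 2)
  C[0][2] = min over k of (A[0][0] + B[0][2] = 10 + 7 = 17, A[0][1] + B[1][2] = -1 + -5 = -6, A[0][2] + B[2][2] = -1 + 8 = 7) = -6 (attained at k = 1)
  C[1][0] = min over k of (A[1][0] + B[0][0] = 7 + 8 = 15, A[1][1] + B[1][0] = -3 + 9 = 6, A[1][2] + B[2][0] = -4 + -3 = -7) = -7 (attained at k = 2)
  C[1][1] = min over k of (A[1][0] + B[0][1] = 7 + -4 = 3, A[1][1] + B[1][1] = -3 + 10 = 7, A[1][2] + B[2][1] = -4 + 4 = 0) = 0 (attained at k = 2)
  C[1][2] = min over k of (A[1][0] + B[0][2] = 7 + 7 = 14, A[1][1] + B[1][2] = -3 + -5 = -8, A[1][2] + B[2][2] = -4 + 8 = 4) = -8 (attained at k = 1)
  C[2][0] = min over k of (A[2][0] + B[0][0] = 7 + 8 = 15, A[2][1] + B[1][0] = 8 + 9 = 17, A[2][2] + B[2][0] = 4 + -3 = 1) = 1 (attained at k = 2)
  C[2][1] = min over k of (A[2][0] + B[0][1] = 7 + -4 = 3, A[2][1] + B[1][1] = 8 + 10 = 18, A[2][2] + B[2][1] = 4 + 4 = 8) = 3 (attained at k = 0)
  C[2][2] = min over k of (A[2][0] + B[0][2] = 7 + 7 = 14, A[2][1] + B[1][2] = 8 + -5 = 3, A[2][2] + B[2][2] = 4 + 8 = 12) = 3 (attained at k = 1)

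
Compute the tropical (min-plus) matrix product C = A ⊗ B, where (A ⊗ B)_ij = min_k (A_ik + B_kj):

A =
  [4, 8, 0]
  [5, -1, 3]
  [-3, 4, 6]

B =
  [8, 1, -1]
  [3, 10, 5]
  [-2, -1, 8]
A ⊗ B =
  [-2, -1, 3]
  [1, 2, 4]
  [4, -2, -4]

Apply the min-plus product entry-by-entry:
  C[0][0] = min over k of (A[0][0] + B[0][0] = 4 + 8 = 12, A[0][1] + B[1][0] = 8 + 3 = 11, A[0][2] + B[2][0] = 0 + -2 = -2) = -2 (attained at k = 2)
  C[0][1] = min over k of (A[0][0] + B[0][1] = 4 + 1 = 5, A[0][1] + B[1][1] = 8 + 10 = 18, A[0][2] + B[2][1] = 0 + -1 = -1) = -1 (attained at k = 2)
  C[0][2] = min over k of (A[0][0] + B[0][2] = 4 + -1 = 3, A[0][1] + B[1][2] = 8 + 5 = 13, A[0][2] + B[2][2] = 0 + 8 = 8) = 3 (attained at k = 0)
  C[1][0] = min over k of (A[1][0] + B[0][0] = 5 + 8 = 13, A[1][1] + B[1][0] = -1 + 3 = 2, A[1][2] + B[2][0] = 3 + -2 = 1) = 1 (attained at k = 2)
  C[1][1] = min over k of (A[1][0] + B[0][1] = 5 + 1 = 6, A[1][1] + B[1][1] = -1 + 10 = 9, A[1][2] + B[2][1] = 3 + -1 = 2) = 2 (attained at k = 2)
  C[1][2] = min over k of (A[1][0] + B[0][2] = 5 + -1 = 4, A[1][1] + B[1][2] = -1 + 5 = 4, A[1][2] + B[2][2] = 3 + 8 = 11) = 4 (attained at k = 0)
  C[2][0] = min over k of (A[2][0] + B[0][0] = -3 + 8 = 5, A[2][1] + B[1][0] = 4 + 3 = 7, A[2][2] + B[2][0] = 6 + -2 = 4) = 4 (attained at k = 2)
  C[2][1] = min over k of (A[2][0] + B[0][1] = -3 + 1 = -2, A[2][1] + B[1][1] = 4 + 10 = 14, A[2][2] + B[2][1] = 6 + -1 = 5) = -2 (attained at k = 0)
  C[2][2] = min over k of (A[2][0] + B[0][2] = -3 + -1 = -4, A[2][1] + B[1][2] = 4 + 5 = 9, A[2][2] + B[2][2] = 6 + 8 = 14) = -4 (attained at k = 0)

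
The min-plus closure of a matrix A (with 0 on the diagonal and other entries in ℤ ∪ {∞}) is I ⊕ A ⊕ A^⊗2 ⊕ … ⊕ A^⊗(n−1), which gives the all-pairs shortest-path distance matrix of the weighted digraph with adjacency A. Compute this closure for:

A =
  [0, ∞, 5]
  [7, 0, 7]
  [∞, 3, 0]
Closure =
  [0, 8, 5]
  [7, 0, 7]
  [10, 3, 0]

This is the Floyd-Warshall all-pairs shortest-path computation. For each intermediate vertex k = 0, 1, …, 2, update dist[i][j] ← min(dist[i][j], dist[i][k] + dist[k][j]). The final matrix gives, for each (i, j), the minimum total weight of any directed path from i to j (possibly empty when i = j).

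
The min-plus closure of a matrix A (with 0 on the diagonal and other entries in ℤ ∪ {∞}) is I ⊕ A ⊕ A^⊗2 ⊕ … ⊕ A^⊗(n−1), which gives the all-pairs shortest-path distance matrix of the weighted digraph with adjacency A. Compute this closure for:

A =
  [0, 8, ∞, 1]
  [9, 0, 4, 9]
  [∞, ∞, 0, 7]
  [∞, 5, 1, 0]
Closure =
  [0, 6, 2, 1]
  [9, 0, 4, 9]
  [21, 12, 0, 7]
  [14, 5, 1, 0]

This is the Floyd-Warshall all-pairs shortest-path computation. For each intermediate vertex k = 0, 1, …, 3, update dist[i][j] ← min(dist[i][j], dist[i][k] + dist[k][j]). The final matrix gives, for each (i, j), the minimum total weight of any directed path from i to j (possibly empty when i = j).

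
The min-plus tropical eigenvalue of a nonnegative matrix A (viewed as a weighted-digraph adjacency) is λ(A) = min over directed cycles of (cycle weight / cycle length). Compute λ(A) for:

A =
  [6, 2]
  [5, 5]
λ(A) = 7/2

Enumerate directed cycles and compute their means (weight / length). Sample:
  cycle 0 → 0: weight = 6, length = 1, mean = 6/1 ≈ 6.000
  cycle 1 → 1: weight = 5, length = 1, mean = 5/1 ≈ 5.000
  cycle 0 → 1 → 0: weight = 7, length = 2, mean = 7/2 ≈ 3.500
  cycle 1 → 0 → 1: weight = 7, length = 2, mean = 7/2 ≈ 3.500
Minimum mean = 3.500, attained e.g. along the cycle 0 → 1 → 0 with weight 7 and length 2. So λ(A) = 7/2 = 7/2.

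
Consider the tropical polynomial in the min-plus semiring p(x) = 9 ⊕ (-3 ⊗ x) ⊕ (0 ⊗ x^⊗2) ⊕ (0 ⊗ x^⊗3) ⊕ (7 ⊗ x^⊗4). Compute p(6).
p(6) = 3

A tropical monomial a ⊗ x^⊗i evaluates to a + i · x. Evaluating each term at x = 6:
  Term 0 contributes 9 + 0 · 6 = 9
  Term 1 contributes -3 + 1 · 6 = 3
  Term 2 contributes 0 + 2 · 6 = 12
  Term 3 contributes 0 + 3 · 6 = 18
  Term 4 contributes 7 + 4 · 6 = 31
p(6) = ⊕ of these = min[9, 3, 12, 18, 31] = 3.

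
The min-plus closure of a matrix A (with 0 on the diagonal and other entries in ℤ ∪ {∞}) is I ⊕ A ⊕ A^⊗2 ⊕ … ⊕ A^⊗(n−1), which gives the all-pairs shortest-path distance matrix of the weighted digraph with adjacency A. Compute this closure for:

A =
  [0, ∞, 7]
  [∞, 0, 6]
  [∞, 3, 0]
Closure =
  [0, 10, 7]
  [∞, 0, 6]
  [∞, 3, 0]

This is the Floyd-Warshall all-pairs shortest-path computation. For each intermediate vertex k = 0, 1, …, 2, update dist[i][j] ← min(dist[i][j], dist[i][k] + dist[k][j]). The final matrix gives, for each (i, j), the minimum total weight of any directed path from i to j (possibly empty when i = j).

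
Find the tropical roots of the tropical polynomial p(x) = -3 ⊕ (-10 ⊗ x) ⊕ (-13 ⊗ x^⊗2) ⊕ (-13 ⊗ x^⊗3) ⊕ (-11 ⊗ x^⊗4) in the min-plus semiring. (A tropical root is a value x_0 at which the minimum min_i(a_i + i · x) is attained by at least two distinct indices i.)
Roots: {-2, 0, 3, 7}

Each tropical root is a break point of the lower envelope of the lines y = a_i + i · x (there are 5 lines, with slopes 0, 1, ..., 4). Only the lines that attain the minimum somewhere contribute to roots; other lines are dominated. Here the surviving (envelope) indices are i = 4, i = 3, i = 2, i = 1, i = 0.
Intersections between consecutive envelope lines give the roots: for adjacent envelope indices i < j the intersection is x = (a_i − a_j) / (j − i). Reading off the sorted break points: {-2, 0, 3, 7}.
Verification: at each break x_0, at least two indices attain the minimum of min_i(a_i + i · x_0).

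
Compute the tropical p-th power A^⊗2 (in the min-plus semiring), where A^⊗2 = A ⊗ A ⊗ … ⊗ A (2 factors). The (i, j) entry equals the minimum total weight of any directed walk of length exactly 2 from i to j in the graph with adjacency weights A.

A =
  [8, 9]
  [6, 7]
A^⊗2 =
  [15, 16]
  [13, 14]

Each entry (A^⊗2)_ij equals the minimum over all length-2 walks i = v_0 → v_1 → … → v_2 = j of Σ_t A[v_t][v_{t+1}]. For example, for (i, j) = (0, 1) we minimise over 2 possible intermediate vertex sequences; the minimum is 16, attained along the walk 0 → 1 → 1.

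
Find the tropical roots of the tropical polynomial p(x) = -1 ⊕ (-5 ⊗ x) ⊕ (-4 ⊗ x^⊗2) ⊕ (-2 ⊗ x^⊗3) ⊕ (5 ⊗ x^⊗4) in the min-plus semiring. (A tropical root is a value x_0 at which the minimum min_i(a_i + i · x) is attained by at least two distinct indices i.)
Roots: {-7, -2, -1, 4}

Each tropical root is a break point of the lower envelope of the lines y = a_i + i · x (there are 5 lines, with slopes 0, 1, ..., 4). Only the lines that attain the minimum somewhere contribute to roots; other lines are dominated. Here the surviving (envelope) indices are i = 4, i = 3, i = 2, i = 1, i = 0.
Intersections between consecutive envelope lines give the roots: for adjacent envelope indices i < j the intersection is x = (a_i − a_j) / (j − i). Reading off the sorted break points: {-7, -2, -1, 4}.
Verification: at each break x_0, at least two indices attain the minimum of min_i(a_i + i · x_0).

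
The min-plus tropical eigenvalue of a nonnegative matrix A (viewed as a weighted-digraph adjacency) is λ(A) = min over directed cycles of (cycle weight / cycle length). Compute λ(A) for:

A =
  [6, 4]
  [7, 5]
λ(A) = 5

Enumerate directed cycles and compute their means (weight / length). Sample:
  cycle 0 → 0: weight = 6, length = 1, mean = 6/1 ≈ 6.000
  cycle 1 → 1: weight = 5, length = 1, mean = 5/1 ≈ 5.000
  cycle 0 → 1 → 0: weight = 11, length = 2, mean = 11/2 ≈ 5.500
  cycle 1 → 0 → 1: weight = 11, length = 2, mean = 11/2 ≈ 5.500
Minimum mean = 5.000, attained e.g. along the cycle 1 → 1 with weight 5 and length 1. So λ(A) = 5/1 = 5.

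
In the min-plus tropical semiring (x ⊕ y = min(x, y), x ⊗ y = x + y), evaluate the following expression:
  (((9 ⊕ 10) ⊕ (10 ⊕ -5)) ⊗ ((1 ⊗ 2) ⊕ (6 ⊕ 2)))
(((9 ⊕ 10) ⊕ (10 ⊕ -5)) ⊗ ((1 ⊗ 2) ⊕ (6 ⊕ 2))) = -3

Expand innermost to outermost. Recall ⊕ takes the minimum of its arguments and ⊗ takes their sum. Working out the expression (((9 ⊕ 10) ⊕ (10 ⊕ -5)) ⊗ ((1 ⊗ 2) ⊕ (6 ⊕ 2))) gives -3.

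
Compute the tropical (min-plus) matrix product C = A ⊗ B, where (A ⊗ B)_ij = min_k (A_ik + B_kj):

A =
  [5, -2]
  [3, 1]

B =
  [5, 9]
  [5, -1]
A ⊗ B =
  [3, -3]
  [6, 0]

Apply the min-plus product entry-by-entry:
  C[0][0] = min over k of (A[0][0] + B[0][0] = 5 + 5 = 10, A[0][1] + B[1][0] = -2 + 5 = 3) = 3 (attained at k = 1)
  C[0][1] = min over k of (A[0][0] + B[0][1] = 5 + 9 = 14, A[0][1] + B[1][1] = -2 + -1 = -3) = -3 (attained at k = 1)
  C[1][0] = min over k of (A[1][0] + B[0][0] = 3 + 5 = 8, A[1][1] + B[1][0] = 1 + 5 = 6) = 6 (attained at k = 1)
  C[1][1] = min over k of (A[1][0] + B[0][1] = 3 + 9 = 12, A[1][1] + B[1][1] = 1 + -1 = 0) = 0 (attained at k = 1)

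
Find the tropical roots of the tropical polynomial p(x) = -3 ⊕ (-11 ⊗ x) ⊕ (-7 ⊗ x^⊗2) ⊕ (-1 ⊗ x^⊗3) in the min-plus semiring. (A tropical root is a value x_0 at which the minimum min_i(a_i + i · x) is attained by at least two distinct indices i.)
Roots: {-6, -4, 8}

Each tropical root is a break point of the lower envelope of the lines y = a_i + i · x (there are 4 lines, with slopes 0, 1, ..., 3). Only the lines that attain the minimum somewhere contribute to roots; other lines are dominated. Here the surviving (envelope) indices are i = 3, i = 2, i = 1, i = 0.
Intersections between consecutive envelope lines give the roots: for adjacent envelope indices i < j the intersection is x = (a_i − a_j) / (j − i). Reading off the sorted break points: {-6, -4, 8}.
Verification: at each break x_0, at least two indices attain the minimum of min_i(a_i + i · x_0).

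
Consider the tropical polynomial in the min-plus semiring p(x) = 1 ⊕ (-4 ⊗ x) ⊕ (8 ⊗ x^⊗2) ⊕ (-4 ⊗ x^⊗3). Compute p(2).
p(2) = -2

A tropical monomial a ⊗ x^⊗i evaluates to a + i · x. Evaluating each term at x = 2:
  Term 0 contributes 1 + 0 · 2 = 1
  Term 1 contributes -4 + 1 · 2 = -2
  Term 2 contributes 8 + 2 · 2 = 12
  Term 3 contributes -4 + 3 · 2 = 2
p(2) = ⊕ of these = min[1, -2, 12, 2] = -2.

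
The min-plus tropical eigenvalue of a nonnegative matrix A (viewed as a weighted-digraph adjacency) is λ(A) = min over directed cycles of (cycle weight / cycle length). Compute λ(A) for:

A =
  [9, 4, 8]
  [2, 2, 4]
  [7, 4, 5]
λ(A) = 2

Enumerate directed cycles and compute their means (weight / length). Sample:
  cycle 0 → 0: weight = 9, length = 1, mean = 9/1 ≈ 9.000
  cycle 1 → 1: weight = 2, length = 1, mean = 2/1 ≈ 2.000
  cycle 2 → 2: weight = 5, length = 1, mean = 5/1 ≈ 5.000
  cycle 0 → 1 → 0: weight = 6, length = 2, mean = 6/2 ≈ 3.000
  cycle 0 → 2 → 0: weight = 15, length = 2, mean = 15/2 ≈ 7.500
  cycle 1 → 0 → 1: weight = 6, length = 2, mean = 6/2 ≈ 3.000
Minimum mean = 2.000, attained e.g. along the cycle 1 → 1 with weight 2 and length 1. So λ(A) = 2/1 = 2.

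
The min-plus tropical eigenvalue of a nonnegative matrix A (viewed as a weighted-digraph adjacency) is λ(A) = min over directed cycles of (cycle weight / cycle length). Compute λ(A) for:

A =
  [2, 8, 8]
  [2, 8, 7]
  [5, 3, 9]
λ(A) = 2

Enumerate directed cycles and compute their means (weight / length). Sample:
  cycle 0 → 0: weight = 2, length = 1, mean = 2/1 ≈ 2.000
  cycle 1 → 1: weight = 8, length = 1, mean = 8/1 ≈ 8.000
  cycle 2 → 2: weight = 9, length = 1, mean = 9/1 ≈ 9.000
  cycle 0 → 1 → 0: weight = 10, length = 2, mean = 10/2 ≈ 5.000
  cycle 0 → 2 → 0: weight = 13, length = 2, mean = 13/2 ≈ 6.500
  cycle 1 → 0 → 1: weight = 10, length = 2, mean = 10/2 ≈ 5.000
Minimum mean = 2.000, attained e.g. along the cycle 0 → 0 with weight 2 and length 1. So λ(A) = 2/1 = 2.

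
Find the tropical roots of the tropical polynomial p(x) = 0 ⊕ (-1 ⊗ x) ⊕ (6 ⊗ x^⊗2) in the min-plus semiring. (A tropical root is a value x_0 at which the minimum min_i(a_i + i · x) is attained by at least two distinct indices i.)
Roots: {-7, 1}

Each tropical root is a break point of the lower envelope of the lines y = a_i + i · x (there are 3 lines, with slopes 0, 1, ..., 2). Only the lines that attain the minimum somewhere contribute to roots; other lines are dominated. Here the surviving (envelope) indices are i = 2, i = 1, i = 0.
Intersections between consecutive envelope lines give the roots: for adjacent envelope indices i < j the intersection is x = (a_i − a_j) / (j − i). Reading off the sorted break points: {-7, 1}.
Verification: at each break x_0, at least two indices attain the minimum of min_i(a_i + i · x_0).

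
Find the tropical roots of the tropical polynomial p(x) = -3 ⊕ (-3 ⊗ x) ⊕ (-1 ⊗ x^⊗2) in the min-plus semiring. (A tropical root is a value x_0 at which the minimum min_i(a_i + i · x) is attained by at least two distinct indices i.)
Roots: {-2, 0}

Each tropical root is a break point of the lower envelope of the lines y = a_i + i · x (there are 3 lines, with slopes 0, 1, ..., 2). Only the lines that attain the minimum somewhere contribute to roots; other lines are dominated. Here the surviving (envelope) indices are i = 2, i = 1, i = 0.
Intersections between consecutive envelope lines give the roots: for adjacent envelope indices i < j the intersection is x = (a_i − a_j) / (j − i). Reading off the sorted break points: {-2, 0}.
Verification: at each break x_0, at least two indices attain the minimum of min_i(a_i + i · x_0).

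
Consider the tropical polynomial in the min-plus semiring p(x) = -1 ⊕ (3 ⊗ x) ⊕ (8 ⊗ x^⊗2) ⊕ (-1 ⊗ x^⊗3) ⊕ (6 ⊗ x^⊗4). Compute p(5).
p(5) = -1

A tropical monomial a ⊗ x^⊗i evaluates to a + i · x. Evaluating each term at x = 5:
  Term 0 contributes -1 + 0 · 5 = -1
  Term 1 contributes 3 + 1 · 5 = 8
  Term 2 contributes 8 + 2 · 5 = 18
  Term 3 contributes -1 + 3 · 5 = 14
  Term 4 contributes 6 + 4 · 5 = 26
p(5) = ⊕ of these = min[-1, 8, 18, 14, 26] = -1.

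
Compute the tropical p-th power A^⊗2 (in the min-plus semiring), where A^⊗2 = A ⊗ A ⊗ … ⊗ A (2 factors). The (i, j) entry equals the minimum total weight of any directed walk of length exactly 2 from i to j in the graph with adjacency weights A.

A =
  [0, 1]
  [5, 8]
A^⊗2 =
  [0, 1]
  [5, 6]

Each entry (A^⊗2)_ij equals the minimum over all length-2 walks i = v_0 → v_1 → … → v_2 = j of Σ_t A[v_t][v_{t+1}]. For example, for (i, j) = (0, 1) we minimise over 2 possible intermediate vertex sequences; the minimum is 1, attained along the walk 0 → 0 → 1.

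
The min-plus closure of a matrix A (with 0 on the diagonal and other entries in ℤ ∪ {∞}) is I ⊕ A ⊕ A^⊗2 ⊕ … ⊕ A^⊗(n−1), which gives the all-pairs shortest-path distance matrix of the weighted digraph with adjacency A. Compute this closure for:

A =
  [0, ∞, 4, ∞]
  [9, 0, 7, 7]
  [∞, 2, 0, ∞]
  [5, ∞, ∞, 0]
Closure =
  [0, 6, 4, 13]
  [9, 0, 7, 7]
  [11, 2, 0, 9]
  [5, 11, 9, 0]

This is the Floyd-Warshall all-pairs shortest-path computation. For each intermediate vertex k = 0, 1, …, 3, update dist[i][j] ← min(dist[i][j], dist[i][k] + dist[k][j]). The final matrix gives, for each (i, j), the minimum total weight of any directed path from i to j (possibly empty when i = j).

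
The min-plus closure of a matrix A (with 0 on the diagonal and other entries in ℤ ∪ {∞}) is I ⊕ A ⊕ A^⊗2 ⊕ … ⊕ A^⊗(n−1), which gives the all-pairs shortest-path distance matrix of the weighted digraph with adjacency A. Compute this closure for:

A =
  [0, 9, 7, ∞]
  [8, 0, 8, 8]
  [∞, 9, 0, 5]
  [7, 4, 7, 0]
Closure =
  [0, 9, 7, 12]
  [8, 0, 8, 8]
  [12, 9, 0, 5]
  [7, 4, 7, 0]

This is the Floyd-Warshall all-pairs shortest-path computation. For each intermediate vertex k = 0, 1, …, 3, update dist[i][j] ← min(dist[i][j], dist[i][k] + dist[k][j]). The final matrix gives, for each (i, j), the minimum total weight of any directed path from i to j (possibly empty when i = j).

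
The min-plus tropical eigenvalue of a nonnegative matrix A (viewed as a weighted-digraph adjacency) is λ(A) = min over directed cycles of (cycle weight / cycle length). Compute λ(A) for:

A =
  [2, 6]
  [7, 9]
λ(A) = 2

Enumerate directed cycles and compute their means (weight / length). Sample:
  cycle 0 → 0: weight = 2, length = 1, mean = 2/1 ≈ 2.000
  cycle 1 → 1: weight = 9, length = 1, mean = 9/1 ≈ 9.000
  cycle 0 → 1 → 0: weight = 13, length = 2, mean = 13/2 ≈ 6.500
  cycle 1 → 0 → 1: weight = 13, length = 2, mean = 13/2 ≈ 6.500
Minimum mean = 2.000, attained e.g. along the cycle 0 → 0 with weight 2 and length 1. So λ(A) = 2/1 = 2.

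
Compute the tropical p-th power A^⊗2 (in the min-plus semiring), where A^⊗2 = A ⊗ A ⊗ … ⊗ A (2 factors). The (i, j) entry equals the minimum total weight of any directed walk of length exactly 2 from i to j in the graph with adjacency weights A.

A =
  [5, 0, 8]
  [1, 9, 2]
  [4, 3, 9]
A^⊗2 =
  [1, 5, 2]
  [6, 1, 9]
  [4, 4, 5]

Each entry (A^⊗2)_ij equals the minimum over all length-2 walks i = v_0 → v_1 → … → v_2 = j of Σ_t A[v_t][v_{t+1}]. For example, for (i, j) = (0, 2) we minimise over 3 possible intermediate vertex sequences; the minimum is 2, attained along the walk 0 → 1 → 2.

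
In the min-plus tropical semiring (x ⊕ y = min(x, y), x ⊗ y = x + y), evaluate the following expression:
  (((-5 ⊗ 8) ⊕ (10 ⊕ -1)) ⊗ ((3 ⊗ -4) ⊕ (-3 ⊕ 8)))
(((-5 ⊗ 8) ⊕ (10 ⊕ -1)) ⊗ ((3 ⊗ -4) ⊕ (-3 ⊕ 8))) = -4

Expand innermost to outermost. Recall ⊕ takes the minimum of its arguments and ⊗ takes their sum. Working out the expression (((-5 ⊗ 8) ⊕ (10 ⊕ -1)) ⊗ ((3 ⊗ -4) ⊕ (-3 ⊕ 8))) gives -4.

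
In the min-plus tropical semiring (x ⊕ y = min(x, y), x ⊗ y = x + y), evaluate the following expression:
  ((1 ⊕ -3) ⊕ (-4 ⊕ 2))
((1 ⊕ -3) ⊕ (-4 ⊕ 2)) = -4

Expand innermost to outermost. Recall ⊕ takes the minimum of its arguments and ⊗ takes their sum. Working out the expression ((1 ⊕ -3) ⊕ (-4 ⊕ 2)) gives -4.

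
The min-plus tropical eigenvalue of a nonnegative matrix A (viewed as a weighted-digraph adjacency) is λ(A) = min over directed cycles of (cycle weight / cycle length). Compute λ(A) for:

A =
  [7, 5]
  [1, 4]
λ(A) = 3

Enumerate directed cycles and compute their means (weight / length). Sample:
  cycle 0 → 0: weight = 7, length = 1, mean = 7/1 ≈ 7.000
  cycle 1 → 1: weight = 4, length = 1, mean = 4/1 ≈ 4.000
  cycle 0 → 1 → 0: weight = 6, length = 2, mean = 6/2 ≈ 3.000
  cycle 1 → 0 → 1: weight = 6, length = 2, mean = 6/2 ≈ 3.000
Minimum mean = 3.000, attained e.g. along the cycle 0 → 1 → 0 with weight 6 and length 2. So λ(A) = 6/2 = 3.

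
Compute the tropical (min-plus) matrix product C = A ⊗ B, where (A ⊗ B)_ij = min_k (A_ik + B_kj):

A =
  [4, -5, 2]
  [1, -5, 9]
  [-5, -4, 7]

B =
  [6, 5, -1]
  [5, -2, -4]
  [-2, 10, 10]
A ⊗ B =
  [0, -7, -9]
  [0, -7, -9]
  [1, -6, -8]

Apply the min-plus product entry-by-entry:
  C[0][0] = min over k of (A[0][0] + B[0][0] = 4 + 6 = 10, A[0][1] + B[1][0] = -5 + 5 = 0, A[0][2] + B[2][0] = 2 + -2 = 0) = 0 (attained at k = 1)
  C[0][1] = min over k of (A[0][0] + B[0][1] = 4 + 5 = 9, A[0][1] + B[1][1] = -5 + -2 = -7, A[0][2] + B[2][1] = 2 + 10 = 12) = -7 (attained at k = 1)
  C[0][2] = min over k of (A[0][0] + B[0][2] = 4 + -1 = 3, A[0][1] + B[1][2] = -5 + -4 = -9, A[0][2] + B[2][2] = 2 + 10 = 12) = -9 (attained at k = 1)
  C[1][0] = min over k of (A[1][0] + B[0][0] = 1 + 6 = 7, A[1][1] + B[1][0] = -5 + 5 = 0, A[1][2] + B[2][0] = 9 + -2 = 7) = 0 (attained at k = 1)
  C[1][1] = min over k of (A[1][0] + B[0][1] = 1 + 5 = 6, A[1][1] + B[1][1] = -5 + -2 = -7, A[1][2] + B[2][1] = 9 + 10 = 19) = -7 (attained at k = 1)
  C[1][2] = min over k of (A[1][0] + B[0][2] = 1 + -1 = 0, A[1][1] + B[1][2] = -5 + -4 = -9, A[1][2] + B[2][2] = 9 + 10 = 19) = -9 (attained at k = 1)
  C[2][0] = min over k of (A[2][0] + B[0][0] = -5 + 6 = 1, A[2][1] + B[1][0] = -4 + 5 = 1, A[2][2] + B[2][0] = 7 + -2 = 5) = 1 (attained at k = 0)
  C[2][1] = min over k of (A[2][0] + B[0][1] = -5 + 5 = 0, A[2][1] + B[1][1] = -4 + -2 = -6, A[2][2] + B[2][1] = 7 + 10 = 17) = -6 (attained at k = 1)
  C[2][2] = min over k of (A[2][0] + B[0][2] = -5 + -1 = -6, A[2][1] + B[1][2] = -4 + -4 = -8, A[2][2] + B[2][2] = 7 + 10 = 17) = -8 (attained at k = 1)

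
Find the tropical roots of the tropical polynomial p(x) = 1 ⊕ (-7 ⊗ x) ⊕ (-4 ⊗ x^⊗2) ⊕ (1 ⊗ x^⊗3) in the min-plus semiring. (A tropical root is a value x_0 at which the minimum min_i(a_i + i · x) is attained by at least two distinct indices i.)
Roots: {-5, -3, 8}

Each tropical root is a break point of the lower envelope of the lines y = a_i + i · x (there are 4 lines, with slopes 0, 1, ..., 3). Only the lines that attain the minimum somewhere contribute to roots; other lines are dominated. Here the surviving (envelope) indices are i = 3, i = 2, i = 1, i = 0.
Intersections between consecutive envelope lines give the roots: for adjacent envelope indices i < j the intersection is x = (a_i − a_j) / (j − i). Reading off the sorted break points: {-5, -3, 8}.
Verification: at each break x_0, at least two indices attain the minimum of min_i(a_i + i · x_0).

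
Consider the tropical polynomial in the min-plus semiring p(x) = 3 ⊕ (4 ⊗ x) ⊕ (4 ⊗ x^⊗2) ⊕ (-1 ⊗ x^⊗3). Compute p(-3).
p(-3) = -10

A tropical monomial a ⊗ x^⊗i evaluates to a + i · x. Evaluating each term at x = -3:
  Term 0 contributes 3 + 0 · -3 = 3
  Term 1 contributes 4 + 1 · -3 = 1
  Term 2 contributes 4 + 2 · -3 = -2
  Term 3 contributes -1 + 3 · -3 = -10
p(-3) = ⊕ of these = min[3, 1, -2, -10] = -10.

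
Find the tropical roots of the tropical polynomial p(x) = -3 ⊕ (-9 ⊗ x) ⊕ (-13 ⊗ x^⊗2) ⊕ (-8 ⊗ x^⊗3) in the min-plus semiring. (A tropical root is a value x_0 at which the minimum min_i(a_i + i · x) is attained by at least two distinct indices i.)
Roots: {-5, 4, 6}

Each tropical root is a break point of the lower envelope of the lines y = a_i + i · x (there are 4 lines, with slopes 0, 1, ..., 3). Only the lines that attain the minimum somewhere contribute to roots; other lines are dominated. Here the surviving (envelope) indices are i = 3, i = 2, i = 1, i = 0.
Intersections between consecutive envelope lines give the roots: for adjacent envelope indices i < j the intersection is x = (a_i − a_j) / (j − i). Reading off the sorted break points: {-5, 4, 6}.
Verification: at each break x_0, at least two indices attain the minimum of min_i(a_i + i · x_0).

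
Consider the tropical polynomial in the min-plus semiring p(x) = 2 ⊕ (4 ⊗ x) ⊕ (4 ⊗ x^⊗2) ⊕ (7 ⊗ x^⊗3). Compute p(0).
p(0) = 2

A tropical monomial a ⊗ x^⊗i evaluates to a + i · x. Evaluating each term at x = 0:
  Term 0 contributes 2 + 0 · 0 = 2
  Term 1 contributes 4 + 1 · 0 = 4
  Term 2 contributes 4 + 2 · 0 = 4
  Term 3 contributes 7 + 3 · 0 = 7
p(0) = ⊕ of these = min[2, 4, 4, 7] = 2.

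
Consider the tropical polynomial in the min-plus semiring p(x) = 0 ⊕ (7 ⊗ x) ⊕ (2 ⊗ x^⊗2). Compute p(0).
p(0) = 0

A tropical monomial a ⊗ x^⊗i evaluates to a + i · x. Evaluating each term at x = 0:
  Term 0 contributes 0 + 0 · 0 = 0
  Term 1 contributes 7 + 1 · 0 = 7
  Term 2 contributes 2 + 2 · 0 = 2
p(0) = ⊕ of these = min[0, 7, 2] = 0.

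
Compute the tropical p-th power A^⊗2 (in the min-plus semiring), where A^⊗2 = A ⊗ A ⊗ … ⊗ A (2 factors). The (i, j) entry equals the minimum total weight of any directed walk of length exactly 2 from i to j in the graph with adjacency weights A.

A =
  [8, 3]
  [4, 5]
A^⊗2 =
  [7, 8]
  [9, 7]

Each entry (A^⊗2)_ij equals the minimum over all length-2 walks i = v_0 → v_1 → … → v_2 = j of Σ_t A[v_t][v_{t+1}]. For example, for (i, j) = (0, 1) we minimise over 2 possible intermediate vertex sequences; the minimum is 8, attained along the walk 0 → 1 → 1.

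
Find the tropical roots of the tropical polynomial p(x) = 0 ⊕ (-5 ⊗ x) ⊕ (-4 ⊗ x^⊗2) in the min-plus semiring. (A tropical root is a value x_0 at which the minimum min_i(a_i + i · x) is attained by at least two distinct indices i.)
Roots: {-1, 5}

Each tropical root is a break point of the lower envelope of the lines y = a_i + i · x (there are 3 lines, with slopes 0, 1, ..., 2). Only the lines that attain the minimum somewhere contribute to roots; other lines are dominated. Here the surviving (envelope) indices are i = 2, i = 1, i = 0.
Intersections between consecutive envelope lines give the roots: for adjacent envelope indices i < j the intersection is x = (a_i − a_j) / (j − i). Reading off the sorted break points: {-1, 5}.
Verification: at each break x_0, at least two indices attain the minimum of min_i(a_i + i · x_0).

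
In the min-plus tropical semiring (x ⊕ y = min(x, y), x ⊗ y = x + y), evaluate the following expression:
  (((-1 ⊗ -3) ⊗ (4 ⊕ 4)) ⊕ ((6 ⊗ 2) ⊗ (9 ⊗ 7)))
(((-1 ⊗ -3) ⊗ (4 ⊕ 4)) ⊕ ((6 ⊗ 2) ⊗ (9 ⊗ 7))) = 0

Expand innermost to outermost. Recall ⊕ takes the minimum of its arguments and ⊗ takes their sum. Working out the expression (((-1 ⊗ -3) ⊗ (4 ⊕ 4)) ⊕ ((6 ⊗ 2) ⊗ (9 ⊗ 7))) gives 0.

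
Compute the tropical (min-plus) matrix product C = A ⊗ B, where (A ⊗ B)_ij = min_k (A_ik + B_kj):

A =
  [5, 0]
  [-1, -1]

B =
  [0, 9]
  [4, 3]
A ⊗ B =
  [4, 3]
  [-1, 2]

Apply the min-plus product entry-by-entry:
  C[0][0] = min over k of (A[0][0] + B[0][0] = 5 + 0 = 5, A[0][1] + B[1][0] = 0 + 4 = 4) = 4 (attained at k = 1)
  C[0][1] = min over k of (A[0][0] + B[0][1] = 5 + 9 = 14, A[0][1] + B[1][1] = 0 + 3 = 3) = 3 (attained at k = 1)
  C[1][0] = min over k of (A[1][0] + B[0][0] = -1 + 0 = -1, A[1][1] + B[1][0] = -1 + 4 = 3) = -1 (attained at k = 0)
  C[1][1] = min over k of (A[1][0] + B[0][1] = -1 + 9 = 8, A[1][1] + B[1][1] = -1 + 3 = 2) = 2 (attained at k = 1)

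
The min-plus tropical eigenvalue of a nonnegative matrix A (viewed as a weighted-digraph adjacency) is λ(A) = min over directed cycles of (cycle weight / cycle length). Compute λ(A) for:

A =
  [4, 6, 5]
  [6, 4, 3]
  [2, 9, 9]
λ(A) = 7/2

Enumerate directed cycles and compute their means (weight / length). Sample:
  cycle 0 → 0: weight = 4, length = 1, mean = 4/1 ≈ 4.000
  cycle 1 → 1: weight = 4, length = 1, mean = 4/1 ≈ 4.000
  cycle 2 → 2: weight = 9, length = 1, mean = 9/1 ≈ 9.000
  cycle 0 → 1 → 0: weight = 12, length = 2, mean = 12/2 ≈ 6.000
  cycle 0 → 2 → 0: weight = 7, length = 2, mean = 7/2 ≈ 3.500
  cycle 1 → 0 → 1: weight = 12, length = 2, mean = 12/2 ≈ 6.000
Minimum mean = 3.500, attained e.g. along the cycle 0 → 2 → 0 with weight 7 and length 2. So λ(A) = 7/2 = 7/2.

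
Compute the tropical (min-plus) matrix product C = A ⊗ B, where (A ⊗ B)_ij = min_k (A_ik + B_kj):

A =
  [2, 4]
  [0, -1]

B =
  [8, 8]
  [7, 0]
A ⊗ B =
  [10, 4]
  [6, -1]

Apply the min-plus product entry-by-entry:
  C[0][0] = min over k of (A[0][0] + B[0][0] = 2 + 8 = 10, A[0][1] + B[1][0] = 4 + 7 = 11) = 10 (attained at k = 0)
  C[0][1] = min over k of (A[0][0] + B[0][1] = 2 + 8 = 10, A[0][1] + B[1][1] = 4 + 0 = 4) = 4 (attained at k = 1)
  C[1][0] = min over k of (A[1][0] + B[0][0] = 0 + 8 = 8, A[1][1] + B[1][0] = -1 + 7 = 6) = 6 (attained at k = 1)
  C[1][1] = min over k of (A[1][0] + B[0][1] = 0 + 8 = 8, A[1][1] + B[1][1] = -1 + 0 = -1) = -1 (attained at k = 1)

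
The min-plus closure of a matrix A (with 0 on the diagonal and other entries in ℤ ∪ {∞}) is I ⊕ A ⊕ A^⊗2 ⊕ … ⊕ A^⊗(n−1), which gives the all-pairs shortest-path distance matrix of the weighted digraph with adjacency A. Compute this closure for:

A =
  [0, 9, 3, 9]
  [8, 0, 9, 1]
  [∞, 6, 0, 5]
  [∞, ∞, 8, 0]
Closure =
  [0, 9, 3, 8]
  [8, 0, 9, 1]
  [14, 6, 0, 5]
  [22, 14, 8, 0]

This is the Floyd-Warshall all-pairs shortest-path computation. For each intermediate vertex k = 0, 1, …, 3, update dist[i][j] ← min(dist[i][j], dist[i][k] + dist[k][j]). The final matrix gives, for each (i, j), the minimum total weight of any directed path from i to j (possibly empty when i = j).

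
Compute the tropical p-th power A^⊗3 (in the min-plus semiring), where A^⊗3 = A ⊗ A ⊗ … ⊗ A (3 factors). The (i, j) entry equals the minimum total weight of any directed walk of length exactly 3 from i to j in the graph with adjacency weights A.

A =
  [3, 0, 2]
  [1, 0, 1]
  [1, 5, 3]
A^⊗3 =
  [1, 0, 1]
  [1, 0, 1]
  [2, 1, 2]

Each entry (A^⊗3)_ij equals the minimum over all length-3 walks i = v_0 → v_1 → … → v_3 = j of Σ_t A[v_t][v_{t+1}]. For example, for (i, j) = (0, 2) we minimise over 9 possible intermediate vertex sequences; the minimum is 1, attained along the walk 0 → 1 → 1 → 2.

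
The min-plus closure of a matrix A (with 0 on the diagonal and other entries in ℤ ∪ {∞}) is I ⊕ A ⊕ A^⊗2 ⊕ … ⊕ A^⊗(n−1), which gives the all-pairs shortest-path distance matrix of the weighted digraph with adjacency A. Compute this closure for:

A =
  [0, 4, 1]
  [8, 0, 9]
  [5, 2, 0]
Closure =
  [0, 3, 1]
  [8, 0, 9]
  [5, 2, 0]

This is the Floyd-Warshall all-pairs shortest-path computation. For each intermediate vertex k = 0, 1, …, 2, update dist[i][j] ← min(dist[i][j], dist[i][k] + dist[k][j]). The final matrix gives, for each (i, j), the minimum total weight of any directed path from i to j (possibly empty when i = j).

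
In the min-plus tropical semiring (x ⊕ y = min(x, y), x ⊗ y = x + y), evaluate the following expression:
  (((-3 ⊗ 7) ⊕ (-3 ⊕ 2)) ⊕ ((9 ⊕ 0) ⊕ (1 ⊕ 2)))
(((-3 ⊗ 7) ⊕ (-3 ⊕ 2)) ⊕ ((9 ⊕ 0) ⊕ (1 ⊕ 2))) = -3

Expand innermost to outermost. Recall ⊕ takes the minimum of its arguments and ⊗ takes their sum. Working out the expression (((-3 ⊗ 7) ⊕ (-3 ⊕ 2)) ⊕ ((9 ⊕ 0) ⊕ (1 ⊕ 2))) gives -3.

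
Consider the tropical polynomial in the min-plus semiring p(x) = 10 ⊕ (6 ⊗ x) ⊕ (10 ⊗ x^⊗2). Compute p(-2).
p(-2) = 4

A tropical monomial a ⊗ x^⊗i evaluates to a + i · x. Evaluating each term at x = -2:
  Term 0 contributes 10 + 0 · -2 = 10
  Term 1 contributes 6 + 1 · -2 = 4
  Term 2 contributes 10 + 2 · -2 = 6
p(-2) = ⊕ of these = min[10, 4, 6] = 4.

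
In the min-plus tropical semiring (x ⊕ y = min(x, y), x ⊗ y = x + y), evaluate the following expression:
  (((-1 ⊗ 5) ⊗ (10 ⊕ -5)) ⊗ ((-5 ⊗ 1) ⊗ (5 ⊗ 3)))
(((-1 ⊗ 5) ⊗ (10 ⊕ -5)) ⊗ ((-5 ⊗ 1) ⊗ (5 ⊗ 3))) = 3

Expand innermost to outermost. Recall ⊕ takes the minimum of its arguments and ⊗ takes their sum. Working out the expression (((-1 ⊗ 5) ⊗ (10 ⊕ -5)) ⊗ ((-5 ⊗ 1) ⊗ (5 ⊗ 3))) gives 3.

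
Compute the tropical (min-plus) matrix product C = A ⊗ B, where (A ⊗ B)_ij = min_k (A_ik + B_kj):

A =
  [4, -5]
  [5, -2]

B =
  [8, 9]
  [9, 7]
A ⊗ B =
  [4, 2]
  [7, 5]

Apply the min-plus product entry-by-entry:
  C[0][0] = min over k of (A[0][0] + B[0][0] = 4 + 8 = 12, A[0][1] + B[1][0] = -5 + 9 = 4) = 4 (attained at k = 1)
  C[0][1] = min over k of (A[0][0] + B[0][1] = 4 + 9 = 13, A[0][1] + B[1][1] = -5 + 7 = 2) = 2 (attained at k = 1)
  C[1][0] = min over k of (A[1][0] + B[0][0] = 5 + 8 = 13, A[1][1] + B[1][0] = -2 + 9 = 7) = 7 (attained at k = 1)
  C[1][1] = min over k of (A[1][0] + B[0][1] = 5 + 9 = 14, A[1][1] + B[1][1] = -2 + 7 = 5) = 5 (attained at k = 1)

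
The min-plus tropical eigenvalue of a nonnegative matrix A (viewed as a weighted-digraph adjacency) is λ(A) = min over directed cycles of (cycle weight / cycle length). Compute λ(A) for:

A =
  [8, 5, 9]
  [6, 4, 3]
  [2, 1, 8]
λ(A) = 2

Enumerate directed cycles and compute their means (weight / length). Sample:
  cycle 0 → 0: weight = 8, length = 1, mean = 8/1 ≈ 8.000
  cycle 1 → 1: weight = 4, length = 1, mean = 4/1 ≈ 4.000
  cycle 2 → 2: weight = 8, length = 1, mean = 8/1 ≈ 8.000
  cycle 0 → 1 → 0: weight = 11, length = 2, mean = 11/2 ≈ 5.500
  cycle 0 → 2 → 0: weight = 11, length = 2, mean = 11/2 ≈ 5.500
  cycle 1 → 0 → 1: weight = 11, length = 2, mean = 11/2 ≈ 5.500
Minimum mean = 2.000, attained e.g. along the cycle 1 → 2 → 1 with weight 4 and length 2. So λ(A) = 4/2 = 2.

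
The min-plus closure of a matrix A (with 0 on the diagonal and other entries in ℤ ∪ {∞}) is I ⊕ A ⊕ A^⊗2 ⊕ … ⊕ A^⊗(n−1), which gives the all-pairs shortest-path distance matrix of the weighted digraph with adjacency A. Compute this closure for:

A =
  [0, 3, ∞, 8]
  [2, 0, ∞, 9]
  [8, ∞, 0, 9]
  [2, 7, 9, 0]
Closure =
  [0, 3, 17, 8]
  [2, 0, 18, 9]
  [8, 11, 0, 9]
  [2, 5, 9, 0]

This is the Floyd-Warshall all-pairs shortest-path computation. For each intermediate vertex k = 0, 1, …, 3, update dist[i][j] ← min(dist[i][j], dist[i][k] + dist[k][j]). The final matrix gives, for each (i, j), the minimum total weight of any directed path from i to j (possibly empty when i = j).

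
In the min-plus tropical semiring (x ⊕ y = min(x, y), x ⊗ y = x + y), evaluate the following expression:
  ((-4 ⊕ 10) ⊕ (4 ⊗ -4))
((-4 ⊕ 10) ⊕ (4 ⊗ -4)) = -4

Expand innermost to outermost. Recall ⊕ takes the minimum of its arguments and ⊗ takes their sum. Working out the expression ((-4 ⊕ 10) ⊕ (4 ⊗ -4)) gives -4.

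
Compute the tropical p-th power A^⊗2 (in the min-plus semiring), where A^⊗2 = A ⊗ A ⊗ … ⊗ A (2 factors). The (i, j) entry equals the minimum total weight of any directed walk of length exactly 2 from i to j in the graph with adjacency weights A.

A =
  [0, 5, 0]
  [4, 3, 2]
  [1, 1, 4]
A^⊗2 =
  [0, 1, 0]
  [3, 3, 4]
  [1, 4, 1]

Each entry (A^⊗2)_ij equals the minimum over all length-2 walks i = v_0 → v_1 → … → v_2 = j of Σ_t A[v_t][v_{t+1}]. For example, for (i, j) = (0, 2) we minimise over 3 possible intermediate vertex sequences; the minimum is 0, attained along the walk 0 → 0 → 2.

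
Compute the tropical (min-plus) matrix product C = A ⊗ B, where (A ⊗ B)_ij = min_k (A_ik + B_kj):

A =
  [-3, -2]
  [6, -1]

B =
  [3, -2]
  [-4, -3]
A ⊗ B =
  [-6, -5]
  [-5, -4]

Apply the min-plus product entry-by-entry:
  C[0][0] = min over k of (A[0][0] + B[0][0] = -3 + 3 = 0, A[0][1] + B[1][0] = -2 + -4 = -6) = -6 (attained at k = 1)
  C[0][1] = min over k of (A[0][0] + B[0][1] = -3 + -2 = -5, A[0][1] + B[1][1] = -2 + -3 = -5) = -5 (attained at k = 0)
  C[1][0] = min over k of (A[1][0] + B[0][0] = 6 + 3 = 9, A[1][1] + B[1][0] = -1 + -4 = -5) = -5 (attained at k = 1)
  C[1][1] = min over k of (A[1][0] + B[0][1] = 6 + -2 = 4, A[1][1] + B[1][1] = -1 + -3 = -4) = -4 (attained at k = 1)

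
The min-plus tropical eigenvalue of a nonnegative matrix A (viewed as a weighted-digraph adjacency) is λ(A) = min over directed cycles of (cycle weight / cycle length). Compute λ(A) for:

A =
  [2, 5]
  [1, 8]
λ(A) = 2

Enumerate directed cycles and compute their means (weight / length). Sample:
  cycle 0 → 0: weight = 2, length = 1, mean = 2/1 ≈ 2.000
  cycle 1 → 1: weight = 8, length = 1, mean = 8/1 ≈ 8.000
  cycle 0 → 1 → 0: weight = 6, length = 2, mean = 6/2 ≈ 3.000
  cycle 1 → 0 → 1: weight = 6, length = 2, mean = 6/2 ≈ 3.000
Minimum mean = 2.000, attained e.g. along the cycle 0 → 0 with weight 2 and length 1. So λ(A) = 2/1 = 2.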